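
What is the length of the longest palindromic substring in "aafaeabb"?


Input: "aafaeabb"
Checking substrings for palindromes:
  [1:4] "afa" (len 3) => palindrome
  [3:6] "aea" (len 3) => palindrome
  [0:2] "aa" (len 2) => palindrome
  [6:8] "bb" (len 2) => palindrome
Longest palindromic substring: "afa" with length 3

3


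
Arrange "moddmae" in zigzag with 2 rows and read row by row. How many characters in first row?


Zigzag "moddmae" into 2 rows:
Placing characters:
  'm' => row 0
  'o' => row 1
  'd' => row 0
  'd' => row 1
  'm' => row 0
  'a' => row 1
  'e' => row 0
Rows:
  Row 0: "mdme"
  Row 1: "oda"
First row length: 4

4


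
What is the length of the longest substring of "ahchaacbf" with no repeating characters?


Input: "ahchaacbf"
Sliding window (track last position of each char):
  Position 0 ('a'): window [0,0] length 1 -- new best
  Position 1 ('h'): window [0,1] length 2 -- new best
  Position 2 ('c'): window [0,2] length 3 -- new best
  Position 3 ('h'): repeat (last at 1), move window start to 2
  Position 3 ('h'): window [2,3] length 2
  Position 4 ('a'): window [2,4] length 3
  Position 5 ('a'): repeat (last at 4), move window start to 5
  Position 5 ('a'): window [5,5] length 1
  Position 6 ('c'): window [5,6] length 2
  Position 7 ('b'): window [5,7] length 3
  Position 8 ('f'): window [5,8] length 4 -- new best
Longest substring with no repeats: "acbf" with length 4

4


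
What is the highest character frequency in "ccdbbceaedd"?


Input: ccdbbceaedd
Character counts:
  'a': 1
  'b': 2
  'c': 3
  'd': 3
  'e': 2
Maximum frequency: 3

3


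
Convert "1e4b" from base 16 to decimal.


Input: "1e4b" in base 16
Positional expansion:
  Digit '1' (value 1) x 16^3 = 4096
  Digit 'e' (value 14) x 16^2 = 3584
  Digit '4' (value 4) x 16^1 = 64
  Digit 'b' (value 11) x 16^0 = 11
Sum = 7755

7755


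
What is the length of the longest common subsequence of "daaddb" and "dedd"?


LCS of "daaddb" and "dedd"
DP table:
           d    e    d    d
      0    0    0    0    0
  d   0    1    1    1    1
  a   0    1    1    1    1
  a   0    1    1    1    1
  d   0    1    1    2    2
  d   0    1    1    2    3
  b   0    1    1    2    3
LCS length = dp[6][4] = 3

3


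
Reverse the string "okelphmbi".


Input: okelphmbi
Reading characters right to left:
  Position 8: 'i'
  Position 7: 'b'
  Position 6: 'm'
  Position 5: 'h'
  Position 4: 'p'
  Position 3: 'l'
  Position 2: 'e'
  Position 1: 'k'
  Position 0: 'o'
Reversed: ibmhpleko

ibmhpleko


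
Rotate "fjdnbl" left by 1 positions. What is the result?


Input: "fjdnbl", rotate left by 1
First 1 characters: "f"
Remaining characters: "jdnbl"
Concatenate remaining + first: "jdnbl" + "f" = "jdnblf"

jdnblf


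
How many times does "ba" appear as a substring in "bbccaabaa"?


Searching for "ba" in "bbccaabaa"
Scanning each position:
  Position 0: "bb" => no
  Position 1: "bc" => no
  Position 2: "cc" => no
  Position 3: "ca" => no
  Position 4: "aa" => no
  Position 5: "ab" => no
  Position 6: "ba" => MATCH
  Position 7: "aa" => no
Total occurrences: 1

1


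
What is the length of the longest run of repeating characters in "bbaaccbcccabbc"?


Input: "bbaaccbcccabbc"
Scanning for longest run:
  Position 1 ('b'): continues run of 'b', length=2
  Position 2 ('a'): new char, reset run to 1
  Position 3 ('a'): continues run of 'a', length=2
  Position 4 ('c'): new char, reset run to 1
  Position 5 ('c'): continues run of 'c', length=2
  Position 6 ('b'): new char, reset run to 1
  Position 7 ('c'): new char, reset run to 1
  Position 8 ('c'): continues run of 'c', length=2
  Position 9 ('c'): continues run of 'c', length=3
  Position 10 ('a'): new char, reset run to 1
  Position 11 ('b'): new char, reset run to 1
  Position 12 ('b'): continues run of 'b', length=2
  Position 13 ('c'): new char, reset run to 1
Longest run: 'c' with length 3

3


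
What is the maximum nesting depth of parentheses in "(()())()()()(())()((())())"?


Input: "(()())()()()(())()((())())"
Tracking depth:
  Position 0 '(': depth becomes 1
  Position 1 '(': depth becomes 2
  Position 2 ')': depth becomes 1
  Position 3 '(': depth becomes 2
  Position 4 ')': depth becomes 1
  Position 5 ')': depth becomes 0
  Position 6 '(': depth becomes 1
  Position 7 ')': depth becomes 0
  Position 8 '(': depth becomes 1
  Position 9 ')': depth becomes 0
  Position 10 '(': depth becomes 1
  Position 11 ')': depth becomes 0
  Position 12 '(': depth becomes 1
  Position 13 '(': depth becomes 2
  Position 14 ')': depth becomes 1
  Position 15 ')': depth becomes 0
  Position 16 '(': depth becomes 1
  Position 17 ')': depth becomes 0
  Position 18 '(': depth becomes 1
  Position 19 '(': depth becomes 2
  Position 20 '(': depth becomes 3
  Position 21 ')': depth becomes 2
  Position 22 ')': depth becomes 1
  Position 23 '(': depth becomes 2
  Position 24 ')': depth becomes 1
  Position 25 ')': depth becomes 0
Maximum depth reached: 3

3


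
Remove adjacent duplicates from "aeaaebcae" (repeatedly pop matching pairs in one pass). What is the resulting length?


Input: aeaaebcae
Stack-based adjacent duplicate removal:
  Read 'a': push. Stack: a
  Read 'e': push. Stack: ae
  Read 'a': push. Stack: aea
  Read 'a': matches stack top 'a' => pop. Stack: ae
  Read 'e': matches stack top 'e' => pop. Stack: a
  Read 'b': push. Stack: ab
  Read 'c': push. Stack: abc
  Read 'a': push. Stack: abca
  Read 'e': push. Stack: abcae
Final stack: "abcae" (length 5)

5


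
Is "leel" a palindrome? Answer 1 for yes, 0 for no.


Input: leel
Reversed: leel
  Compare pos 0 ('l') with pos 3 ('l'): match
  Compare pos 1 ('e') with pos 2 ('e'): match
Result: palindrome

1


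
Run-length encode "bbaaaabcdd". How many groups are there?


Input: bbaaaabcdd
Scanning for consecutive runs:
  Group 1: 'b' x 2 (positions 0-1)
  Group 2: 'a' x 4 (positions 2-5)
  Group 3: 'b' x 1 (positions 6-6)
  Group 4: 'c' x 1 (positions 7-7)
  Group 5: 'd' x 2 (positions 8-9)
Total groups: 5

5


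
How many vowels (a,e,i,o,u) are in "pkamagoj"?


Input: pkamagoj
Checking each character:
  'p' at position 0: consonant
  'k' at position 1: consonant
  'a' at position 2: vowel (running total: 1)
  'm' at position 3: consonant
  'a' at position 4: vowel (running total: 2)
  'g' at position 5: consonant
  'o' at position 6: vowel (running total: 3)
  'j' at position 7: consonant
Total vowels: 3

3


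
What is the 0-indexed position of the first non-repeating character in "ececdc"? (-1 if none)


Input: ececdc
Character frequencies:
  'c': 3
  'd': 1
  'e': 2
Scanning left to right for freq == 1:
  Position 0 ('e'): freq=2, skip
  Position 1 ('c'): freq=3, skip
  Position 2 ('e'): freq=2, skip
  Position 3 ('c'): freq=3, skip
  Position 4 ('d'): unique! => answer = 4

4


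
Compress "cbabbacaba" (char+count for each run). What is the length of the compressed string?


Input: cbabbacaba
Runs:
  'c' x 1 => "c1"
  'b' x 1 => "b1"
  'a' x 1 => "a1"
  'b' x 2 => "b2"
  'a' x 1 => "a1"
  'c' x 1 => "c1"
  'a' x 1 => "a1"
  'b' x 1 => "b1"
  'a' x 1 => "a1"
Compressed: "c1b1a1b2a1c1a1b1a1"
Compressed length: 18

18


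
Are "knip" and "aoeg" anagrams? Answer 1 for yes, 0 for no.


Strings: "knip", "aoeg"
Sorted first:  iknp
Sorted second: aego
Differ at position 0: 'i' vs 'a' => not anagrams

0


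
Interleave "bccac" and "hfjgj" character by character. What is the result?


Interleaving "bccac" and "hfjgj":
  Position 0: 'b' from first, 'h' from second => "bh"
  Position 1: 'c' from first, 'f' from second => "cf"
  Position 2: 'c' from first, 'j' from second => "cj"
  Position 3: 'a' from first, 'g' from second => "ag"
  Position 4: 'c' from first, 'j' from second => "cj"
Result: bhcfcjagcj

bhcfcjagcj


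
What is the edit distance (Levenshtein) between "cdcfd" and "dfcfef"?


Computing edit distance: "cdcfd" -> "dfcfef"
DP table:
           d    f    c    f    e    f
      0    1    2    3    4    5    6
  c   1    1    2    2    3    4    5
  d   2    1    2    3    3    4    5
  c   3    2    2    2    3    4    5
  f   4    3    2    3    2    3    4
  d   5    4    3    3    3    3    4
Edit distance = dp[5][6] = 4

4


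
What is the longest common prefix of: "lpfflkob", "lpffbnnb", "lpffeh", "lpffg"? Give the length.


Words: lpfflkob, lpffbnnb, lpffeh, lpffg
  Position 0: all 'l' => match
  Position 1: all 'p' => match
  Position 2: all 'f' => match
  Position 3: all 'f' => match
  Position 4: ('l', 'b', 'e', 'g') => mismatch, stop
LCP = "lpff" (length 4)

4


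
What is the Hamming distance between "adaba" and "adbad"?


Comparing "adaba" and "adbad" position by position:
  Position 0: 'a' vs 'a' => same
  Position 1: 'd' vs 'd' => same
  Position 2: 'a' vs 'b' => differ
  Position 3: 'b' vs 'a' => differ
  Position 4: 'a' vs 'd' => differ
Total differences (Hamming distance): 3

3


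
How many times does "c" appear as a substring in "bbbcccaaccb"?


Searching for "c" in "bbbcccaaccb"
Scanning each position:
  Position 0: "b" => no
  Position 1: "b" => no
  Position 2: "b" => no
  Position 3: "c" => MATCH
  Position 4: "c" => MATCH
  Position 5: "c" => MATCH
  Position 6: "a" => no
  Position 7: "a" => no
  Position 8: "c" => MATCH
  Position 9: "c" => MATCH
  Position 10: "b" => no
Total occurrences: 5

5


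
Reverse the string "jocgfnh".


Input: jocgfnh
Reading characters right to left:
  Position 6: 'h'
  Position 5: 'n'
  Position 4: 'f'
  Position 3: 'g'
  Position 2: 'c'
  Position 1: 'o'
  Position 0: 'j'
Reversed: hnfgcoj

hnfgcoj


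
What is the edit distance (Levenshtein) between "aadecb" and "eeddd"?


Computing edit distance: "aadecb" -> "eeddd"
DP table:
           e    e    d    d    d
      0    1    2    3    4    5
  a   1    1    2    3    4    5
  a   2    2    2    3    4    5
  d   3    3    3    2    3    4
  e   4    3    3    3    3    4
  c   5    4    4    4    4    4
  b   6    5    5    5    5    5
Edit distance = dp[6][5] = 5

5


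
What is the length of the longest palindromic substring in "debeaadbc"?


Input: "debeaadbc"
Checking substrings for palindromes:
  [1:4] "ebe" (len 3) => palindrome
  [4:6] "aa" (len 2) => palindrome
Longest palindromic substring: "ebe" with length 3

3


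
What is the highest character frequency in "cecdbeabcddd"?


Input: cecdbeabcddd
Character counts:
  'a': 1
  'b': 2
  'c': 3
  'd': 4
  'e': 2
Maximum frequency: 4

4


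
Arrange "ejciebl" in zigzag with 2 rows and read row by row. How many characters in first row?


Zigzag "ejciebl" into 2 rows:
Placing characters:
  'e' => row 0
  'j' => row 1
  'c' => row 0
  'i' => row 1
  'e' => row 0
  'b' => row 1
  'l' => row 0
Rows:
  Row 0: "ecel"
  Row 1: "jib"
First row length: 4

4


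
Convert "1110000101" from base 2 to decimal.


Input: "1110000101" in base 2
Positional expansion:
  Digit '1' (value 1) x 2^9 = 512
  Digit '1' (value 1) x 2^8 = 256
  Digit '1' (value 1) x 2^7 = 128
  Digit '0' (value 0) x 2^6 = 0
  Digit '0' (value 0) x 2^5 = 0
  Digit '0' (value 0) x 2^4 = 0
  Digit '0' (value 0) x 2^3 = 0
  Digit '1' (value 1) x 2^2 = 4
  Digit '0' (value 0) x 2^1 = 0
  Digit '1' (value 1) x 2^0 = 1
Sum = 901

901


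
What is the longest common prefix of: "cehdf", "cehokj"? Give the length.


Words: cehdf, cehokj
  Position 0: all 'c' => match
  Position 1: all 'e' => match
  Position 2: all 'h' => match
  Position 3: ('d', 'o') => mismatch, stop
LCP = "ceh" (length 3)

3


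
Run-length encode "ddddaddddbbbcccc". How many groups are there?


Input: ddddaddddbbbcccc
Scanning for consecutive runs:
  Group 1: 'd' x 4 (positions 0-3)
  Group 2: 'a' x 1 (positions 4-4)
  Group 3: 'd' x 4 (positions 5-8)
  Group 4: 'b' x 3 (positions 9-11)
  Group 5: 'c' x 4 (positions 12-15)
Total groups: 5

5


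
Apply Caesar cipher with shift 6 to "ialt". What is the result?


Caesar cipher: shift "ialt" by 6
  'i' (pos 8) + 6 = pos 14 = 'o'
  'a' (pos 0) + 6 = pos 6 = 'g'
  'l' (pos 11) + 6 = pos 17 = 'r'
  't' (pos 19) + 6 = pos 25 = 'z'
Result: ogrz

ogrz


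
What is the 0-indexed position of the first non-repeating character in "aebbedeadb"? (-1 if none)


Input: aebbedeadb
Character frequencies:
  'a': 2
  'b': 3
  'd': 2
  'e': 3
Scanning left to right for freq == 1:
  Position 0 ('a'): freq=2, skip
  Position 1 ('e'): freq=3, skip
  Position 2 ('b'): freq=3, skip
  Position 3 ('b'): freq=3, skip
  Position 4 ('e'): freq=3, skip
  Position 5 ('d'): freq=2, skip
  Position 6 ('e'): freq=3, skip
  Position 7 ('a'): freq=2, skip
  Position 8 ('d'): freq=2, skip
  Position 9 ('b'): freq=3, skip
  No unique character found => answer = -1

-1


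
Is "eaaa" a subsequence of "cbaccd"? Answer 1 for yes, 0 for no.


Check if "eaaa" is a subsequence of "cbaccd"
Greedy scan:
  Position 0 ('c'): no match needed
  Position 1 ('b'): no match needed
  Position 2 ('a'): no match needed
  Position 3 ('c'): no match needed
  Position 4 ('c'): no match needed
  Position 5 ('d'): no match needed
Only matched 0/4 characters => not a subsequence

0


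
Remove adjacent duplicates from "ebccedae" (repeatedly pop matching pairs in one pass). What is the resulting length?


Input: ebccedae
Stack-based adjacent duplicate removal:
  Read 'e': push. Stack: e
  Read 'b': push. Stack: eb
  Read 'c': push. Stack: ebc
  Read 'c': matches stack top 'c' => pop. Stack: eb
  Read 'e': push. Stack: ebe
  Read 'd': push. Stack: ebed
  Read 'a': push. Stack: ebeda
  Read 'e': push. Stack: ebedae
Final stack: "ebedae" (length 6)

6


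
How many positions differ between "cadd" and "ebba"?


Comparing "cadd" and "ebba" position by position:
  Position 0: 'c' vs 'e' => DIFFER
  Position 1: 'a' vs 'b' => DIFFER
  Position 2: 'd' vs 'b' => DIFFER
  Position 3: 'd' vs 'a' => DIFFER
Positions that differ: 4

4


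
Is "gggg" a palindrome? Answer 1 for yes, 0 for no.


Input: gggg
Reversed: gggg
  Compare pos 0 ('g') with pos 3 ('g'): match
  Compare pos 1 ('g') with pos 2 ('g'): match
Result: palindrome

1


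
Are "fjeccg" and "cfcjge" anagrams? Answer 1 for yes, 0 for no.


Strings: "fjeccg", "cfcjge"
Sorted first:  ccefgj
Sorted second: ccefgj
Sorted forms match => anagrams

1


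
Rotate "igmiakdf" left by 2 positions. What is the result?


Input: "igmiakdf", rotate left by 2
First 2 characters: "ig"
Remaining characters: "miakdf"
Concatenate remaining + first: "miakdf" + "ig" = "miakdfig"

miakdfig


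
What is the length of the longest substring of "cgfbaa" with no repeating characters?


Input: "cgfbaa"
Sliding window (track last position of each char):
  Position 0 ('c'): window [0,0] length 1 -- new best
  Position 1 ('g'): window [0,1] length 2 -- new best
  Position 2 ('f'): window [0,2] length 3 -- new best
  Position 3 ('b'): window [0,3] length 4 -- new best
  Position 4 ('a'): window [0,4] length 5 -- new best
  Position 5 ('a'): repeat (last at 4), move window start to 5
  Position 5 ('a'): window [5,5] length 1
Longest substring with no repeats: "cgfba" with length 5

5


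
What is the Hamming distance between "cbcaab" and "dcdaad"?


Comparing "cbcaab" and "dcdaad" position by position:
  Position 0: 'c' vs 'd' => differ
  Position 1: 'b' vs 'c' => differ
  Position 2: 'c' vs 'd' => differ
  Position 3: 'a' vs 'a' => same
  Position 4: 'a' vs 'a' => same
  Position 5: 'b' vs 'd' => differ
Total differences (Hamming distance): 4

4


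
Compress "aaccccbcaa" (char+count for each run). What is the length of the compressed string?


Input: aaccccbcaa
Runs:
  'a' x 2 => "a2"
  'c' x 4 => "c4"
  'b' x 1 => "b1"
  'c' x 1 => "c1"
  'a' x 2 => "a2"
Compressed: "a2c4b1c1a2"
Compressed length: 10

10


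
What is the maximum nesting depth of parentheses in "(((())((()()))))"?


Input: "(((())((()()))))"
Tracking depth:
  Position 0 '(': depth becomes 1
  Position 1 '(': depth becomes 2
  Position 2 '(': depth becomes 3
  Position 3 '(': depth becomes 4
  Position 4 ')': depth becomes 3
  Position 5 ')': depth becomes 2
  Position 6 '(': depth becomes 3
  Position 7 '(': depth becomes 4
  Position 8 '(': depth becomes 5
  Position 9 ')': depth becomes 4
  Position 10 '(': depth becomes 5
  Position 11 ')': depth becomes 4
  Position 12 ')': depth becomes 3
  Position 13 ')': depth becomes 2
  Position 14 ')': depth becomes 1
  Position 15 ')': depth becomes 0
Maximum depth reached: 5

5


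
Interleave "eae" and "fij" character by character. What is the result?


Interleaving "eae" and "fij":
  Position 0: 'e' from first, 'f' from second => "ef"
  Position 1: 'a' from first, 'i' from second => "ai"
  Position 2: 'e' from first, 'j' from second => "ej"
Result: efaiej

efaiej


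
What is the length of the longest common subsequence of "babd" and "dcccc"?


LCS of "babd" and "dcccc"
DP table:
           d    c    c    c    c
      0    0    0    0    0    0
  b   0    0    0    0    0    0
  a   0    0    0    0    0    0
  b   0    0    0    0    0    0
  d   0    1    1    1    1    1
LCS length = dp[4][5] = 1

1


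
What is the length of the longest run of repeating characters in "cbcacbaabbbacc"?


Input: "cbcacbaabbbacc"
Scanning for longest run:
  Position 1 ('b'): new char, reset run to 1
  Position 2 ('c'): new char, reset run to 1
  Position 3 ('a'): new char, reset run to 1
  Position 4 ('c'): new char, reset run to 1
  Position 5 ('b'): new char, reset run to 1
  Position 6 ('a'): new char, reset run to 1
  Position 7 ('a'): continues run of 'a', length=2
  Position 8 ('b'): new char, reset run to 1
  Position 9 ('b'): continues run of 'b', length=2
  Position 10 ('b'): continues run of 'b', length=3
  Position 11 ('a'): new char, reset run to 1
  Position 12 ('c'): new char, reset run to 1
  Position 13 ('c'): continues run of 'c', length=2
Longest run: 'b' with length 3

3


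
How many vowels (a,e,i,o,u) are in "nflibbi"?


Input: nflibbi
Checking each character:
  'n' at position 0: consonant
  'f' at position 1: consonant
  'l' at position 2: consonant
  'i' at position 3: vowel (running total: 1)
  'b' at position 4: consonant
  'b' at position 5: consonant
  'i' at position 6: vowel (running total: 2)
Total vowels: 2

2


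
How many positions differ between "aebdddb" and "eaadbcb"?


Comparing "aebdddb" and "eaadbcb" position by position:
  Position 0: 'a' vs 'e' => DIFFER
  Position 1: 'e' vs 'a' => DIFFER
  Position 2: 'b' vs 'a' => DIFFER
  Position 3: 'd' vs 'd' => same
  Position 4: 'd' vs 'b' => DIFFER
  Position 5: 'd' vs 'c' => DIFFER
  Position 6: 'b' vs 'b' => same
Positions that differ: 5

5


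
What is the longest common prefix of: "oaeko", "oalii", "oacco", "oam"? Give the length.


Words: oaeko, oalii, oacco, oam
  Position 0: all 'o' => match
  Position 1: all 'a' => match
  Position 2: ('e', 'l', 'c', 'm') => mismatch, stop
LCP = "oa" (length 2)

2


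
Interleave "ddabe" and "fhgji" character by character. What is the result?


Interleaving "ddabe" and "fhgji":
  Position 0: 'd' from first, 'f' from second => "df"
  Position 1: 'd' from first, 'h' from second => "dh"
  Position 2: 'a' from first, 'g' from second => "ag"
  Position 3: 'b' from first, 'j' from second => "bj"
  Position 4: 'e' from first, 'i' from second => "ei"
Result: dfdhagbjei

dfdhagbjei


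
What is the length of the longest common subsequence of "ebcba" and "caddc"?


LCS of "ebcba" and "caddc"
DP table:
           c    a    d    d    c
      0    0    0    0    0    0
  e   0    0    0    0    0    0
  b   0    0    0    0    0    0
  c   0    1    1    1    1    1
  b   0    1    1    1    1    1
  a   0    1    2    2    2    2
LCS length = dp[5][5] = 2

2


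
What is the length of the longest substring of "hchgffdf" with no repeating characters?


Input: "hchgffdf"
Sliding window (track last position of each char):
  Position 0 ('h'): window [0,0] length 1 -- new best
  Position 1 ('c'): window [0,1] length 2 -- new best
  Position 2 ('h'): repeat (last at 0), move window start to 1
  Position 2 ('h'): window [1,2] length 2
  Position 3 ('g'): window [1,3] length 3 -- new best
  Position 4 ('f'): window [1,4] length 4 -- new best
  Position 5 ('f'): repeat (last at 4), move window start to 5
  Position 5 ('f'): window [5,5] length 1
  Position 6 ('d'): window [5,6] length 2
  Position 7 ('f'): repeat (last at 5), move window start to 6
  Position 7 ('f'): window [6,7] length 2
Longest substring with no repeats: "chgf" with length 4

4


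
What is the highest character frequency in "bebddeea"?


Input: bebddeea
Character counts:
  'a': 1
  'b': 2
  'd': 2
  'e': 3
Maximum frequency: 3

3


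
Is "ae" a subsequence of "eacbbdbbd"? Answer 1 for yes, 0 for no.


Check if "ae" is a subsequence of "eacbbdbbd"
Greedy scan:
  Position 0 ('e'): no match needed
  Position 1 ('a'): matches sub[0] = 'a'
  Position 2 ('c'): no match needed
  Position 3 ('b'): no match needed
  Position 4 ('b'): no match needed
  Position 5 ('d'): no match needed
  Position 6 ('b'): no match needed
  Position 7 ('b'): no match needed
  Position 8 ('d'): no match needed
Only matched 1/2 characters => not a subsequence

0


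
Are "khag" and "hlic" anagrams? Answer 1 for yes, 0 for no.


Strings: "khag", "hlic"
Sorted first:  aghk
Sorted second: chil
Differ at position 0: 'a' vs 'c' => not anagrams

0


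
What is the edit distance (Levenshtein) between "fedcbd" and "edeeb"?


Computing edit distance: "fedcbd" -> "edeeb"
DP table:
           e    d    e    e    b
      0    1    2    3    4    5
  f   1    1    2    3    4    5
  e   2    1    2    2    3    4
  d   3    2    1    2    3    4
  c   4    3    2    2    3    4
  b   5    4    3    3    3    3
  d   6    5    4    4    4    4
Edit distance = dp[6][5] = 4

4


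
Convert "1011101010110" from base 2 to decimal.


Input: "1011101010110" in base 2
Positional expansion:
  Digit '1' (value 1) x 2^12 = 4096
  Digit '0' (value 0) x 2^11 = 0
  Digit '1' (value 1) x 2^10 = 1024
  Digit '1' (value 1) x 2^9 = 512
  Digit '1' (value 1) x 2^8 = 256
  Digit '0' (value 0) x 2^7 = 0
  Digit '1' (value 1) x 2^6 = 64
  Digit '0' (value 0) x 2^5 = 0
  Digit '1' (value 1) x 2^4 = 16
  Digit '0' (value 0) x 2^3 = 0
  Digit '1' (value 1) x 2^2 = 4
  Digit '1' (value 1) x 2^1 = 2
  Digit '0' (value 0) x 2^0 = 0
Sum = 5974

5974


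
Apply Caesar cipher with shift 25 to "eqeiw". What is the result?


Caesar cipher: shift "eqeiw" by 25
  'e' (pos 4) + 25 = pos 3 = 'd'
  'q' (pos 16) + 25 = pos 15 = 'p'
  'e' (pos 4) + 25 = pos 3 = 'd'
  'i' (pos 8) + 25 = pos 7 = 'h'
  'w' (pos 22) + 25 = pos 21 = 'v'
Result: dpdhv

dpdhv


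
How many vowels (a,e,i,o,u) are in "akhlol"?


Input: akhlol
Checking each character:
  'a' at position 0: vowel (running total: 1)
  'k' at position 1: consonant
  'h' at position 2: consonant
  'l' at position 3: consonant
  'o' at position 4: vowel (running total: 2)
  'l' at position 5: consonant
Total vowels: 2

2


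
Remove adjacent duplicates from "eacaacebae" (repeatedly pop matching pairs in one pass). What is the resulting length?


Input: eacaacebae
Stack-based adjacent duplicate removal:
  Read 'e': push. Stack: e
  Read 'a': push. Stack: ea
  Read 'c': push. Stack: eac
  Read 'a': push. Stack: eaca
  Read 'a': matches stack top 'a' => pop. Stack: eac
  Read 'c': matches stack top 'c' => pop. Stack: ea
  Read 'e': push. Stack: eae
  Read 'b': push. Stack: eaeb
  Read 'a': push. Stack: eaeba
  Read 'e': push. Stack: eaebae
Final stack: "eaebae" (length 6)

6


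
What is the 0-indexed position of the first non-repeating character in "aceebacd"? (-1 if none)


Input: aceebacd
Character frequencies:
  'a': 2
  'b': 1
  'c': 2
  'd': 1
  'e': 2
Scanning left to right for freq == 1:
  Position 0 ('a'): freq=2, skip
  Position 1 ('c'): freq=2, skip
  Position 2 ('e'): freq=2, skip
  Position 3 ('e'): freq=2, skip
  Position 4 ('b'): unique! => answer = 4

4


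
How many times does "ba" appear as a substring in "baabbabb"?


Searching for "ba" in "baabbabb"
Scanning each position:
  Position 0: "ba" => MATCH
  Position 1: "aa" => no
  Position 2: "ab" => no
  Position 3: "bb" => no
  Position 4: "ba" => MATCH
  Position 5: "ab" => no
  Position 6: "bb" => no
Total occurrences: 2

2


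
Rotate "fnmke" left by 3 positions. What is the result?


Input: "fnmke", rotate left by 3
First 3 characters: "fnm"
Remaining characters: "ke"
Concatenate remaining + first: "ke" + "fnm" = "kefnm"

kefnm


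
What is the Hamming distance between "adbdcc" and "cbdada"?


Comparing "adbdcc" and "cbdada" position by position:
  Position 0: 'a' vs 'c' => differ
  Position 1: 'd' vs 'b' => differ
  Position 2: 'b' vs 'd' => differ
  Position 3: 'd' vs 'a' => differ
  Position 4: 'c' vs 'd' => differ
  Position 5: 'c' vs 'a' => differ
Total differences (Hamming distance): 6

6


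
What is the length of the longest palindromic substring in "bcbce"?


Input: "bcbce"
Checking substrings for palindromes:
  [0:3] "bcb" (len 3) => palindrome
  [1:4] "cbc" (len 3) => palindrome
Longest palindromic substring: "bcb" with length 3

3


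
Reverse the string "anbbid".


Input: anbbid
Reading characters right to left:
  Position 5: 'd'
  Position 4: 'i'
  Position 3: 'b'
  Position 2: 'b'
  Position 1: 'n'
  Position 0: 'a'
Reversed: dibbna

dibbna


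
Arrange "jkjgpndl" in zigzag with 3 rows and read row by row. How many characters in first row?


Zigzag "jkjgpndl" into 3 rows:
Placing characters:
  'j' => row 0
  'k' => row 1
  'j' => row 2
  'g' => row 1
  'p' => row 0
  'n' => row 1
  'd' => row 2
  'l' => row 1
Rows:
  Row 0: "jp"
  Row 1: "kgnl"
  Row 2: "jd"
First row length: 2

2


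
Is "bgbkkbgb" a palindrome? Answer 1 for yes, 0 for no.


Input: bgbkkbgb
Reversed: bgbkkbgb
  Compare pos 0 ('b') with pos 7 ('b'): match
  Compare pos 1 ('g') with pos 6 ('g'): match
  Compare pos 2 ('b') with pos 5 ('b'): match
  Compare pos 3 ('k') with pos 4 ('k'): match
Result: palindrome

1


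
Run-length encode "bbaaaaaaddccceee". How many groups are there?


Input: bbaaaaaaddccceee
Scanning for consecutive runs:
  Group 1: 'b' x 2 (positions 0-1)
  Group 2: 'a' x 6 (positions 2-7)
  Group 3: 'd' x 2 (positions 8-9)
  Group 4: 'c' x 3 (positions 10-12)
  Group 5: 'e' x 3 (positions 13-15)
Total groups: 5

5


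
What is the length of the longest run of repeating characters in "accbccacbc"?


Input: "accbccacbc"
Scanning for longest run:
  Position 1 ('c'): new char, reset run to 1
  Position 2 ('c'): continues run of 'c', length=2
  Position 3 ('b'): new char, reset run to 1
  Position 4 ('c'): new char, reset run to 1
  Position 5 ('c'): continues run of 'c', length=2
  Position 6 ('a'): new char, reset run to 1
  Position 7 ('c'): new char, reset run to 1
  Position 8 ('b'): new char, reset run to 1
  Position 9 ('c'): new char, reset run to 1
Longest run: 'c' with length 2

2


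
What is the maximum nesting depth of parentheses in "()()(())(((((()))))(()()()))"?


Input: "()()(())(((((()))))(()()()))"
Tracking depth:
  Position 0 '(': depth becomes 1
  Position 1 ')': depth becomes 0
  Position 2 '(': depth becomes 1
  Position 3 ')': depth becomes 0
  Position 4 '(': depth becomes 1
  Position 5 '(': depth becomes 2
  Position 6 ')': depth becomes 1
  Position 7 ')': depth becomes 0
  Position 8 '(': depth becomes 1
  Position 9 '(': depth becomes 2
  Position 10 '(': depth becomes 3
  Position 11 '(': depth becomes 4
  Position 12 '(': depth becomes 5
  Position 13 '(': depth becomes 6
  Position 14 ')': depth becomes 5
  Position 15 ')': depth becomes 4
  Position 16 ')': depth becomes 3
  Position 17 ')': depth becomes 2
  Position 18 ')': depth becomes 1
  Position 19 '(': depth becomes 2
  Position 20 '(': depth becomes 3
  Position 21 ')': depth becomes 2
  Position 22 '(': depth becomes 3
  Position 23 ')': depth becomes 2
  Position 24 '(': depth becomes 3
  Position 25 ')': depth becomes 2
  Position 26 ')': depth becomes 1
  Position 27 ')': depth becomes 0
Maximum depth reached: 6

6


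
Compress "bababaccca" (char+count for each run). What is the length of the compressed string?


Input: bababaccca
Runs:
  'b' x 1 => "b1"
  'a' x 1 => "a1"
  'b' x 1 => "b1"
  'a' x 1 => "a1"
  'b' x 1 => "b1"
  'a' x 1 => "a1"
  'c' x 3 => "c3"
  'a' x 1 => "a1"
Compressed: "b1a1b1a1b1a1c3a1"
Compressed length: 16

16


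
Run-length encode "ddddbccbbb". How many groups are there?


Input: ddddbccbbb
Scanning for consecutive runs:
  Group 1: 'd' x 4 (positions 0-3)
  Group 2: 'b' x 1 (positions 4-4)
  Group 3: 'c' x 2 (positions 5-6)
  Group 4: 'b' x 3 (positions 7-9)
Total groups: 4

4


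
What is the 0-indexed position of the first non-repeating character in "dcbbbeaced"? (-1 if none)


Input: dcbbbeaced
Character frequencies:
  'a': 1
  'b': 3
  'c': 2
  'd': 2
  'e': 2
Scanning left to right for freq == 1:
  Position 0 ('d'): freq=2, skip
  Position 1 ('c'): freq=2, skip
  Position 2 ('b'): freq=3, skip
  Position 3 ('b'): freq=3, skip
  Position 4 ('b'): freq=3, skip
  Position 5 ('e'): freq=2, skip
  Position 6 ('a'): unique! => answer = 6

6


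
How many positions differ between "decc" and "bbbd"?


Comparing "decc" and "bbbd" position by position:
  Position 0: 'd' vs 'b' => DIFFER
  Position 1: 'e' vs 'b' => DIFFER
  Position 2: 'c' vs 'b' => DIFFER
  Position 3: 'c' vs 'd' => DIFFER
Positions that differ: 4

4


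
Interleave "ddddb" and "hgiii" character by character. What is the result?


Interleaving "ddddb" and "hgiii":
  Position 0: 'd' from first, 'h' from second => "dh"
  Position 1: 'd' from first, 'g' from second => "dg"
  Position 2: 'd' from first, 'i' from second => "di"
  Position 3: 'd' from first, 'i' from second => "di"
  Position 4: 'b' from first, 'i' from second => "bi"
Result: dhdgdidibi

dhdgdidibi


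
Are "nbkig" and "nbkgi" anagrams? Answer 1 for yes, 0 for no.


Strings: "nbkig", "nbkgi"
Sorted first:  bgikn
Sorted second: bgikn
Sorted forms match => anagrams

1


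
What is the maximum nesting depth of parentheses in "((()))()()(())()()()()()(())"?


Input: "((()))()()(())()()()()()(())"
Tracking depth:
  Position 0 '(': depth becomes 1
  Position 1 '(': depth becomes 2
  Position 2 '(': depth becomes 3
  Position 3 ')': depth becomes 2
  Position 4 ')': depth becomes 1
  Position 5 ')': depth becomes 0
  Position 6 '(': depth becomes 1
  Position 7 ')': depth becomes 0
  Position 8 '(': depth becomes 1
  Position 9 ')': depth becomes 0
  Position 10 '(': depth becomes 1
  Position 11 '(': depth becomes 2
  Position 12 ')': depth becomes 1
  Position 13 ')': depth becomes 0
  Position 14 '(': depth becomes 1
  Position 15 ')': depth becomes 0
  Position 16 '(': depth becomes 1
  Position 17 ')': depth becomes 0
  Position 18 '(': depth becomes 1
  Position 19 ')': depth becomes 0
  Position 20 '(': depth becomes 1
  Position 21 ')': depth becomes 0
  Position 22 '(': depth becomes 1
  Position 23 ')': depth becomes 0
  Position 24 '(': depth becomes 1
  Position 25 '(': depth becomes 2
  Position 26 ')': depth becomes 1
  Position 27 ')': depth becomes 0
Maximum depth reached: 3

3


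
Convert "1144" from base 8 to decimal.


Input: "1144" in base 8
Positional expansion:
  Digit '1' (value 1) x 8^3 = 512
  Digit '1' (value 1) x 8^2 = 64
  Digit '4' (value 4) x 8^1 = 32
  Digit '4' (value 4) x 8^0 = 4
Sum = 612

612


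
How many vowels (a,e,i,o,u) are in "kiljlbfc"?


Input: kiljlbfc
Checking each character:
  'k' at position 0: consonant
  'i' at position 1: vowel (running total: 1)
  'l' at position 2: consonant
  'j' at position 3: consonant
  'l' at position 4: consonant
  'b' at position 5: consonant
  'f' at position 6: consonant
  'c' at position 7: consonant
Total vowels: 1

1


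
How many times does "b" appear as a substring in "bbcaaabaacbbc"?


Searching for "b" in "bbcaaabaacbbc"
Scanning each position:
  Position 0: "b" => MATCH
  Position 1: "b" => MATCH
  Position 2: "c" => no
  Position 3: "a" => no
  Position 4: "a" => no
  Position 5: "a" => no
  Position 6: "b" => MATCH
  Position 7: "a" => no
  Position 8: "a" => no
  Position 9: "c" => no
  Position 10: "b" => MATCH
  Position 11: "b" => MATCH
  Position 12: "c" => no
Total occurrences: 5

5


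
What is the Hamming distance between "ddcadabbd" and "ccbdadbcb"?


Comparing "ddcadabbd" and "ccbdadbcb" position by position:
  Position 0: 'd' vs 'c' => differ
  Position 1: 'd' vs 'c' => differ
  Position 2: 'c' vs 'b' => differ
  Position 3: 'a' vs 'd' => differ
  Position 4: 'd' vs 'a' => differ
  Position 5: 'a' vs 'd' => differ
  Position 6: 'b' vs 'b' => same
  Position 7: 'b' vs 'c' => differ
  Position 8: 'd' vs 'b' => differ
Total differences (Hamming distance): 8

8


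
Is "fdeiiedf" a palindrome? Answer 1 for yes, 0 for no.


Input: fdeiiedf
Reversed: fdeiiedf
  Compare pos 0 ('f') with pos 7 ('f'): match
  Compare pos 1 ('d') with pos 6 ('d'): match
  Compare pos 2 ('e') with pos 5 ('e'): match
  Compare pos 3 ('i') with pos 4 ('i'): match
Result: palindrome

1


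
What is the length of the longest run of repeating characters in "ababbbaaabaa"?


Input: "ababbbaaabaa"
Scanning for longest run:
  Position 1 ('b'): new char, reset run to 1
  Position 2 ('a'): new char, reset run to 1
  Position 3 ('b'): new char, reset run to 1
  Position 4 ('b'): continues run of 'b', length=2
  Position 5 ('b'): continues run of 'b', length=3
  Position 6 ('a'): new char, reset run to 1
  Position 7 ('a'): continues run of 'a', length=2
  Position 8 ('a'): continues run of 'a', length=3
  Position 9 ('b'): new char, reset run to 1
  Position 10 ('a'): new char, reset run to 1
  Position 11 ('a'): continues run of 'a', length=2
Longest run: 'b' with length 3

3


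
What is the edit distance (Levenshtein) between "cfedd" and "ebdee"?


Computing edit distance: "cfedd" -> "ebdee"
DP table:
           e    b    d    e    e
      0    1    2    3    4    5
  c   1    1    2    3    4    5
  f   2    2    2    3    4    5
  e   3    2    3    3    3    4
  d   4    3    3    3    4    4
  d   5    4    4    3    4    5
Edit distance = dp[5][5] = 5

5


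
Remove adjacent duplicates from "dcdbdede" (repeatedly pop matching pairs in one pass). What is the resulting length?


Input: dcdbdede
Stack-based adjacent duplicate removal:
  Read 'd': push. Stack: d
  Read 'c': push. Stack: dc
  Read 'd': push. Stack: dcd
  Read 'b': push. Stack: dcdb
  Read 'd': push. Stack: dcdbd
  Read 'e': push. Stack: dcdbde
  Read 'd': push. Stack: dcdbded
  Read 'e': push. Stack: dcdbdede
Final stack: "dcdbdede" (length 8)

8


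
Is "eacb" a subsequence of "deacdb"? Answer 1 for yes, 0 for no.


Check if "eacb" is a subsequence of "deacdb"
Greedy scan:
  Position 0 ('d'): no match needed
  Position 1 ('e'): matches sub[0] = 'e'
  Position 2 ('a'): matches sub[1] = 'a'
  Position 3 ('c'): matches sub[2] = 'c'
  Position 4 ('d'): no match needed
  Position 5 ('b'): matches sub[3] = 'b'
All 4 characters matched => is a subsequence

1


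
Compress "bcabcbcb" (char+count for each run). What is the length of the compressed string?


Input: bcabcbcb
Runs:
  'b' x 1 => "b1"
  'c' x 1 => "c1"
  'a' x 1 => "a1"
  'b' x 1 => "b1"
  'c' x 1 => "c1"
  'b' x 1 => "b1"
  'c' x 1 => "c1"
  'b' x 1 => "b1"
Compressed: "b1c1a1b1c1b1c1b1"
Compressed length: 16

16


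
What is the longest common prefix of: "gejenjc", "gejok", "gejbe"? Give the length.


Words: gejenjc, gejok, gejbe
  Position 0: all 'g' => match
  Position 1: all 'e' => match
  Position 2: all 'j' => match
  Position 3: ('e', 'o', 'b') => mismatch, stop
LCP = "gej" (length 3)

3


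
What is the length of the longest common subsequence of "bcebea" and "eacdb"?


LCS of "bcebea" and "eacdb"
DP table:
           e    a    c    d    b
      0    0    0    0    0    0
  b   0    0    0    0    0    1
  c   0    0    0    1    1    1
  e   0    1    1    1    1    1
  b   0    1    1    1    1    2
  e   0    1    1    1    1    2
  a   0    1    2    2    2    2
LCS length = dp[6][5] = 2

2


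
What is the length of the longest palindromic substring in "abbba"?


Input: "abbba"
Checking substrings for palindromes:
  [0:5] "abbba" (len 5) => palindrome
  [1:4] "bbb" (len 3) => palindrome
  [1:3] "bb" (len 2) => palindrome
  [2:4] "bb" (len 2) => palindrome
Longest palindromic substring: "abbba" with length 5

5


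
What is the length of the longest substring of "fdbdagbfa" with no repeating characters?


Input: "fdbdagbfa"
Sliding window (track last position of each char):
  Position 0 ('f'): window [0,0] length 1 -- new best
  Position 1 ('d'): window [0,1] length 2 -- new best
  Position 2 ('b'): window [0,2] length 3 -- new best
  Position 3 ('d'): repeat (last at 1), move window start to 2
  Position 3 ('d'): window [2,3] length 2
  Position 4 ('a'): window [2,4] length 3
  Position 5 ('g'): window [2,5] length 4 -- new best
  Position 6 ('b'): repeat (last at 2), move window start to 3
  Position 6 ('b'): window [3,6] length 4
  Position 7 ('f'): window [3,7] length 5 -- new best
  Position 8 ('a'): repeat (last at 4), move window start to 5
  Position 8 ('a'): window [5,8] length 4
Longest substring with no repeats: "dagbf" with length 5

5


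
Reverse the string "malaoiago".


Input: malaoiago
Reading characters right to left:
  Position 8: 'o'
  Position 7: 'g'
  Position 6: 'a'
  Position 5: 'i'
  Position 4: 'o'
  Position 3: 'a'
  Position 2: 'l'
  Position 1: 'a'
  Position 0: 'm'
Reversed: ogaioalam

ogaioalam


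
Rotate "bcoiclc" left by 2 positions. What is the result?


Input: "bcoiclc", rotate left by 2
First 2 characters: "bc"
Remaining characters: "oiclc"
Concatenate remaining + first: "oiclc" + "bc" = "oiclcbc"

oiclcbc


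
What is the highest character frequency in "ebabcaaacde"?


Input: ebabcaaacde
Character counts:
  'a': 4
  'b': 2
  'c': 2
  'd': 1
  'e': 2
Maximum frequency: 4

4


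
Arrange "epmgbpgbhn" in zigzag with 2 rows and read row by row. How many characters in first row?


Zigzag "epmgbpgbhn" into 2 rows:
Placing characters:
  'e' => row 0
  'p' => row 1
  'm' => row 0
  'g' => row 1
  'b' => row 0
  'p' => row 1
  'g' => row 0
  'b' => row 1
  'h' => row 0
  'n' => row 1
Rows:
  Row 0: "embgh"
  Row 1: "pgpbn"
First row length: 5

5


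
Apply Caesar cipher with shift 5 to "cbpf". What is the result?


Caesar cipher: shift "cbpf" by 5
  'c' (pos 2) + 5 = pos 7 = 'h'
  'b' (pos 1) + 5 = pos 6 = 'g'
  'p' (pos 15) + 5 = pos 20 = 'u'
  'f' (pos 5) + 5 = pos 10 = 'k'
Result: hguk

hguk


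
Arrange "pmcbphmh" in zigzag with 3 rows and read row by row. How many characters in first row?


Zigzag "pmcbphmh" into 3 rows:
Placing characters:
  'p' => row 0
  'm' => row 1
  'c' => row 2
  'b' => row 1
  'p' => row 0
  'h' => row 1
  'm' => row 2
  'h' => row 1
Rows:
  Row 0: "pp"
  Row 1: "mbhh"
  Row 2: "cm"
First row length: 2

2


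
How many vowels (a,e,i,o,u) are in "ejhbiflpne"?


Input: ejhbiflpne
Checking each character:
  'e' at position 0: vowel (running total: 1)
  'j' at position 1: consonant
  'h' at position 2: consonant
  'b' at position 3: consonant
  'i' at position 4: vowel (running total: 2)
  'f' at position 5: consonant
  'l' at position 6: consonant
  'p' at position 7: consonant
  'n' at position 8: consonant
  'e' at position 9: vowel (running total: 3)
Total vowels: 3

3


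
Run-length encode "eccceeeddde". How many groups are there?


Input: eccceeeddde
Scanning for consecutive runs:
  Group 1: 'e' x 1 (positions 0-0)
  Group 2: 'c' x 3 (positions 1-3)
  Group 3: 'e' x 3 (positions 4-6)
  Group 4: 'd' x 3 (positions 7-9)
  Group 5: 'e' x 1 (positions 10-10)
Total groups: 5

5


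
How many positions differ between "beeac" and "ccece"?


Comparing "beeac" and "ccece" position by position:
  Position 0: 'b' vs 'c' => DIFFER
  Position 1: 'e' vs 'c' => DIFFER
  Position 2: 'e' vs 'e' => same
  Position 3: 'a' vs 'c' => DIFFER
  Position 4: 'c' vs 'e' => DIFFER
Positions that differ: 4

4
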